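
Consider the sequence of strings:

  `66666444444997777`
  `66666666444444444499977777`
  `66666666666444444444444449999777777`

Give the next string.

66666666666666444444444444444444999997777777

The n-th term is 3n-1 6's then 4n-2 4's then n 9's then n+2 7's, where the shown terms are n = 2, 3, 4.
At n = 5 the blocks have lengths 14, 18, 5, 7.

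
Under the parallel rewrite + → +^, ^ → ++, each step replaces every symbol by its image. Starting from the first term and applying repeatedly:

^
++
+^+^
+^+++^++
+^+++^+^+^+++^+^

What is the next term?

Rewriting the 16 symbols of +^+++^+^+^+++^+^ one by one yields +^ ++ +^ +^ +^ ++ +^ ++ +^ ++ +^ +^ +^ ++ +^ ++; concatenated:

+^+++^+^+^+++^+++^+++^+^+^+++^++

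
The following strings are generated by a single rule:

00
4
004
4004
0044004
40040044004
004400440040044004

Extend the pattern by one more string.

This is a Fibonacci-style word recurrence s(k) = s(k−2)·s(k−1): e.g. 00·4 = 004.
So term 8 is 40040044004·004400440040044004.

40040044004004400440040044004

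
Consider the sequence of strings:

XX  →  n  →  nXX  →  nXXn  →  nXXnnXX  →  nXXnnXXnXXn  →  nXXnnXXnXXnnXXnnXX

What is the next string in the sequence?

This is a Fibonacci-style word recurrence s(k) = s(k−1)·s(k−2): e.g. n·XX = nXX.
The next term joins nXXnnXXnXXnnXXnnXX and nXXnnXXnXXn.

nXXnnXXnXXnnXXnnXXnXXnnXXnXXn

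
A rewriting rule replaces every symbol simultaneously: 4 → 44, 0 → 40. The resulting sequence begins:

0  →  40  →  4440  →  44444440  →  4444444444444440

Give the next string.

φ(4444444444444440) expands symbol-by-symbol to 44 44 44 44 44 44 44 44 44 44 44 44 44 44 44 40; joining the 16 pieces gives the next term.

44444444444444444444444444444440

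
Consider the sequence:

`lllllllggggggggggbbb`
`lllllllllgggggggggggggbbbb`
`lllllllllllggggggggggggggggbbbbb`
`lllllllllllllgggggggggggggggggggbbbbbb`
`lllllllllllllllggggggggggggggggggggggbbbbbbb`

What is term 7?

lllllllllllllllllllggggggggggggggggggggggggggggbbbbbbbbb

The n-th term is 2n+1 l's then 3n+1 g's then n b's, where the shown terms are n = 3, 4, 5, 6, 7.
Setting n = 9 gives 19, 28, 9 characters in each block.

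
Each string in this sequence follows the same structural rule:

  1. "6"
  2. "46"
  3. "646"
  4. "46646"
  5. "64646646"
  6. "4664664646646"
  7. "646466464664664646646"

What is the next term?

This is a Fibonacci-style word recurrence s(k) = s(k−2)·s(k−1): e.g. 6·46 = 646.
Continuing: 4664664646646 · 646466464664664646646 gives term 8.

4664664646646646466464664664646646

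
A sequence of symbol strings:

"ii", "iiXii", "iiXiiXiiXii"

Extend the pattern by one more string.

Every step duplicates the string with 'X' between the halves.
So the next term is two copies of iiXiiXiiXii with 'X' between the halves.

iiXiiXiiXiiXiiXiiXiiXii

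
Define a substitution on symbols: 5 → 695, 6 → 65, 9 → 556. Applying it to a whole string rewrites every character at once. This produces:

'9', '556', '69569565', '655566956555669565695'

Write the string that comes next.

Rewriting the 21 symbols of 655566956555669565695 one by one yields 65 695 695 695 65 65 556 695 65 695 695 695 65 65 556 695 65 695 65 556 695; concatenated:

6569569569565655566956569569569565655566956569565556695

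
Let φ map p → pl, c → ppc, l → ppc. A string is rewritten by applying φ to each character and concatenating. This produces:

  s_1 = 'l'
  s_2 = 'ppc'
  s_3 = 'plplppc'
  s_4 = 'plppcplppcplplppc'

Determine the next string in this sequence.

Replace each of the 17 characters of plppcplppcplplppc in place — pl ppc pl pl ppc pl ppc pl pl ppc pl ppc pl ppc pl pl ppc — and concatenate.

plppcplplppcplppcplplppcplppcplppcplplppc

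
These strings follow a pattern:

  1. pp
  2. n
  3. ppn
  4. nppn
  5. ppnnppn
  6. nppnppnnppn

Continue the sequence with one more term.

From term 3 onward, concatenate the second-to-last term with the last: pp·n = ppn, n·ppn = nppn, …
Continuing: ppnnppn · nppnppnnppn gives term 7.

ppnnppnnppnppnnppn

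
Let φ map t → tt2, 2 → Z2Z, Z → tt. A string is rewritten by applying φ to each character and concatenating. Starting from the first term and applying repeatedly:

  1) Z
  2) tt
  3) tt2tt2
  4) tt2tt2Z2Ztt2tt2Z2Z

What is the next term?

Rewriting the 18 symbols of tt2tt2Z2Ztt2tt2Z2Z one by one yields tt2 tt2 Z2Z tt2 tt2 Z2Z tt Z2Z tt tt2 tt2 Z2Z tt2 tt2 Z2Z tt Z2Z tt; concatenated:

tt2tt2Z2Ztt2tt2Z2ZttZ2Ztttt2tt2Z2Ztt2tt2Z2ZttZ2Ztt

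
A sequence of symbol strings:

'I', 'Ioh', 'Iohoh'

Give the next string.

Every step adds oh to the end: s(k+1) = s(k)·oh.
One more step from Iohoh gives the answer.

Iohohoh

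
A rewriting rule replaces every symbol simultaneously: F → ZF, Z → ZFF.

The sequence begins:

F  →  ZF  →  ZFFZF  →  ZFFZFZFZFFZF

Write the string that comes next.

Rewriting each symbol of ZFFZFZFZFFZF: Z→ZFF, F→ZF, F→ZF, Z→ZFF, F→ZF, Z→ZFF, F→ZF, Z→ZFF, F→ZF, F→ZF, Z→ZFF, F→ZF, which concatenates to ZFF ZF ZF ZFF ZF ZFF ZF ZFF ZF ZF ZFF ZF.

ZFFZFZFZFFZFZFFZFZFFZFZFZFFZF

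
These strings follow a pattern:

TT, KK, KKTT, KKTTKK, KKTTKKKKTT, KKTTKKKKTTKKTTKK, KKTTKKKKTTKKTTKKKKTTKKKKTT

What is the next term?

This is a Fibonacci-style word recurrence s(k) = s(k−1)·s(k−2): e.g. KK·TT = KKTT.
Continuing: KKTTKKKKTTKKTTKKKKTTKKKKTT · KKTTKKKKTTKKTTKK gives term 8.

KKTTKKKKTTKKTTKKKKTTKKKKTTKKTTKKKKTTKKTTKK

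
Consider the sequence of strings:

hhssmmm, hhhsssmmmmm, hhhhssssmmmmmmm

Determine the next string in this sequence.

hhhhhsssssmmmmmmmmm

Term n consists of n h's, followed by n s's, followed by 2n-1 m's, where the shown terms are n = 2, 3, 4.
Setting n = 5 gives 5, 5, 9 characters in each block.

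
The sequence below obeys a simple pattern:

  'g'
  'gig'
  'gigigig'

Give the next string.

gigigigigigigig

Each string is two copies of the previous one joined by 'i'.
So the next term is two copies of gigigig with 'i' between the halves.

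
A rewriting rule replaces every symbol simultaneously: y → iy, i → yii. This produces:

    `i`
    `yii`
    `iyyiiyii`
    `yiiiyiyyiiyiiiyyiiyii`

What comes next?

φ(yiiiyiyyiiyiiiyyiiyii) expands symbol-by-symbol to iy yii yii yii iy yii iy iy yii yii iy yii yii yii iy iy yii yii iy yii yii; joining the 21 pieces gives the next term.

iyyiiyiiyiiiyyiiiyiyyiiyiiiyyiiyiiyiiiyiyyiiyiiiyyiiyii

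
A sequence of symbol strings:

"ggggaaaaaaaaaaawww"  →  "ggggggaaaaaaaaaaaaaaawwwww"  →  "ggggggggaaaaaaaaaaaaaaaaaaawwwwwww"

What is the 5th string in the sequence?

ggggggggggggaaaaaaaaaaaaaaaaaaaaaaaaaaawwwwwwwwwww

Each string has the form g^{2n} a^{4n+3} w^{2n-1}, where the shown terms are n = 2, 3, 4.
Setting n = 6 gives 12, 27, 11 characters in each block.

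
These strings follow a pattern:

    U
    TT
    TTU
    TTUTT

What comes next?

TTUTTTTU

From term 3 onward, concatenate the last term with the second-to-last: TT·U = TTU, TTU·TT = TTUTT, …
So term 5 is TTUTT·TTU.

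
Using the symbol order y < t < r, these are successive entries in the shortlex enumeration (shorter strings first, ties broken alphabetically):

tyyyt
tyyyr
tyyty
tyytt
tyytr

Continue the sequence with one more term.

tyyry

Find the rightmost character of tyytr below r, bump it to the next letter, and reset everything to its right to y.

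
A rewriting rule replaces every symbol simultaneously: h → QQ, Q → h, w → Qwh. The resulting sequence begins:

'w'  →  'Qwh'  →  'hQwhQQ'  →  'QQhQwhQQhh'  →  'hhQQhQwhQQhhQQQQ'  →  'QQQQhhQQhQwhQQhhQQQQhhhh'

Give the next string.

φ(QQQQhhQQhQwhQQhhQQQQhhhh) expands symbol-by-symbol to h h h h QQ QQ h h QQ h Qwh QQ h h QQ QQ h h h h QQ QQ QQ QQ; joining the 24 pieces gives the next term.

hhhhQQQQhhQQhQwhQQhhQQQQhhhhQQQQQQQQ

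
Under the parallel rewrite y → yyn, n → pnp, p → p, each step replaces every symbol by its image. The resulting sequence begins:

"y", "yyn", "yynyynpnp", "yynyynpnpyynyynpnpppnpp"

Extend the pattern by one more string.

yynyynpnpyynyynpnpppnppyynyynpnpyynyynpnpppnpppppnppp

Applying the rule to each of the 23 symbols of yynyynpnpyynyynpnpppnpp gives the pieces yyn yyn pnp yyn yyn pnp p pnp p yyn yyn pnp yyn yyn pnp p pnp p p p pnp p p, which concatenate to the answer.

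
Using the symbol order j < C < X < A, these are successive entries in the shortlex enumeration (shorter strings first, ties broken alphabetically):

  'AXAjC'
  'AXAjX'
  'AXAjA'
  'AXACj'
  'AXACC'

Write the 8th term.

Stepping forward 3 times from AXACC: AXACC → AXACX → AXACA, then the target.

AXAXj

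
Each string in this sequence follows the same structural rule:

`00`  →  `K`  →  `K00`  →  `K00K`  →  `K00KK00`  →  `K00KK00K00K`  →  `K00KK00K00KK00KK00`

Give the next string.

K00KK00K00KK00KK00K00KK00K00K

Each term (from the third on) is the previous term followed by the one before it: term 3 = K·00 = K00.
So term 8 is K00KK00K00KK00KK00·K00KK00K00K.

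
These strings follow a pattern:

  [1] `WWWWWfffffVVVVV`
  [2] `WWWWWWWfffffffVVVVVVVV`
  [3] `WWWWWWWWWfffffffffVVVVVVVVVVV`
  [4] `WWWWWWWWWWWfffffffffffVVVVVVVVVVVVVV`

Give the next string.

WWWWWWWWWWWWWfffffffffffffVVVVVVVVVVVVVVVVV

The n-th term is 2n+3 W's then 2n+3 f's then 3n+2 V's (n = 1, 2, …).
For the next term, n = 5, so the run lengths are 13, 13, 17.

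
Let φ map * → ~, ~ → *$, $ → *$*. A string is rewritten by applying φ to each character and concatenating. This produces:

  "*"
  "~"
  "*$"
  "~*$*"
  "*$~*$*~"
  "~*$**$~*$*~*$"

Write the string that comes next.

*$~*$*~~*$**$~*$*~*$~*$*

φ(~*$**$~*$*~*$) expands symbol-by-symbol to *$ ~ *$* ~ ~ *$* *$ ~ *$* ~ *$ ~ *$*; joining the 13 pieces gives the next term.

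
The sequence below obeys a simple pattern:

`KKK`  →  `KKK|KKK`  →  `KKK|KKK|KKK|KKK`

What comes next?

s(k+1) = s(k)·|·s(k) — each term doubles the last with '|' between the halves.
So the next term is two copies of KKK|KKK|KKK|KKK with '|' between the halves.

KKK|KKK|KKK|KKK|KKK|KKK|KKK|KKK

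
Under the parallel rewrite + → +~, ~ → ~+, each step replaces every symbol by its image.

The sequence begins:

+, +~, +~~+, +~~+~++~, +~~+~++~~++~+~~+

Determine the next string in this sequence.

Rewriting the 16 symbols of +~~+~++~~++~+~~+ one by one yields +~ ~+ ~+ +~ ~+ +~ +~ ~+ ~+ +~ +~ ~+ +~ ~+ ~+ +~; concatenated:

+~~+~++~~++~+~~+~++~+~~++~~+~++~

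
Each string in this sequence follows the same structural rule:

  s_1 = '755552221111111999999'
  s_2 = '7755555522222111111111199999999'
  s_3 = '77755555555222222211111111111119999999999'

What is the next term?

777755555555552222222221111111111111111999999999999

Reading off run lengths: 7 runs 1, 2, 3; 5 runs 4, 6, 8; 2 runs 3, 5, 7; 1 runs 7, 10, 13; 9 runs 6, 8, 10 — each is linear in n, where the shown terms are n = 2, 3, 4.
For the next term, n = 5, so the run lengths are 4, 10, 9, 16, 12.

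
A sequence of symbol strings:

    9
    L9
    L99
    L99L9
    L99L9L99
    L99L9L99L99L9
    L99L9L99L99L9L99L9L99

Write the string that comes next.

L99L9L99L99L9L99L9L99L99L9L99L99L9

From term 3 onward, concatenate the last term with the second-to-last: L9·9 = L99, L99·L9 = L99L9, …
The next term joins L99L9L99L99L9L99L9L99 and L99L9L99L99L9.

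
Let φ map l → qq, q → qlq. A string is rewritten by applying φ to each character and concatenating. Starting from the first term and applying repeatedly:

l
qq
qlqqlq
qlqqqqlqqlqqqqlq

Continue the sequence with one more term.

qlqqqqlqqlqqlqqlqqqqlqqlqqqqlqqlqqlqqlqqqqlq

φ(qlqqqqlqqlqqqqlq) expands symbol-by-symbol to qlq qq qlq qlq qlq qlq qq qlq qlq qq qlq qlq qlq qlq qq qlq; joining the 16 pieces gives the next term.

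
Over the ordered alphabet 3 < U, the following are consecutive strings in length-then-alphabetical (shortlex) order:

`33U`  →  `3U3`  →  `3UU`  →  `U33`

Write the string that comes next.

U3U

Find the rightmost character of U33 below U, bump it to the next letter, and reset everything to its right to 3.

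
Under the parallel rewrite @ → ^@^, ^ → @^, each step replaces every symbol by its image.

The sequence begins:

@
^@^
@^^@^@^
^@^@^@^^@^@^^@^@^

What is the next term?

Rewriting the 17 symbols of ^@^@^@^^@^@^^@^@^ one by one yields @^ ^@^ @^ ^@^ @^ ^@^ @^ @^ ^@^ @^ ^@^ @^ @^ ^@^ @^ ^@^ @^; concatenated:

@^^@^@^^@^@^^@^@^@^^@^@^^@^@^@^^@^@^^@^@^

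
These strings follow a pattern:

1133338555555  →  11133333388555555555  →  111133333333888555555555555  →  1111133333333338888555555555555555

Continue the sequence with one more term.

11111133333333333388888555555555555555555

Reading off run lengths: 1 runs 2, 3, 4, 5; 3 runs 4, 6, 8, 10; 8 runs 1, 2, 3, 4; 5 runs 6, 9, 12, 15 — each is linear in n, where the shown terms are n = 2, 3, 4, 5.
Setting n = 6 gives 6, 12, 5, 18 characters in each block.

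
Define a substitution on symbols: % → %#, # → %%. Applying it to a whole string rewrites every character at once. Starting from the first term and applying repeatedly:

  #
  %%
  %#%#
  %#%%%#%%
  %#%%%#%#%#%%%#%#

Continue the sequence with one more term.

Rewriting the 16 symbols of %#%%%#%#%#%%%#%# one by one yields %# %% %# %# %# %% %# %% %# %% %# %# %# %% %# %%; concatenated:

%#%%%#%#%#%%%#%%%#%%%#%#%#%%%#%%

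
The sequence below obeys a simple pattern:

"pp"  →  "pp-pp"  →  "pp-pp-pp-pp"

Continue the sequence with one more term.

pp-pp-pp-pp-pp-pp-pp-pp

s(k+1) = s(k)·-·s(k) — each term doubles the last with '-' between the halves.
One more doubling of pp-pp-pp-pp gives the answer.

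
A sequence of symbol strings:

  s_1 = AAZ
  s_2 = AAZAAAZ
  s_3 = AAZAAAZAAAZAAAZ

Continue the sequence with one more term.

Each string is two copies of the previous one joined by 'A'.
So the next term is two copies of AAZAAAZAAAZAAAZ with 'A' between the halves.

AAZAAAZAAAZAAAZAAAZAAAZAAAZAAAZ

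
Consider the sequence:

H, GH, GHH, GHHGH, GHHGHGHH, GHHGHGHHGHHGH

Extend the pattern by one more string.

GHHGHGHHGHHGHGHHGHGHH

Each term (from the third on) is the previous term followed by the one before it: term 3 = GH·H = GHH.
Continuing: GHHGHGHHGHHGH · GHHGHGHH gives term 7.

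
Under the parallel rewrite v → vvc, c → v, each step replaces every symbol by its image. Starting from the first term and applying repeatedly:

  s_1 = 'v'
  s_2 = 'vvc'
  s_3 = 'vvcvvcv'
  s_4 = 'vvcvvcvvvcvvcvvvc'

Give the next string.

φ(vvcvvcvvvcvvcvvvc) expands symbol-by-symbol to vvc vvc v vvc vvc v vvc vvc vvc v vvc vvc v vvc vvc vvc v; joining the 17 pieces gives the next term.

vvcvvcvvvcvvcvvvcvvcvvcvvvcvvcvvvcvvcvvcv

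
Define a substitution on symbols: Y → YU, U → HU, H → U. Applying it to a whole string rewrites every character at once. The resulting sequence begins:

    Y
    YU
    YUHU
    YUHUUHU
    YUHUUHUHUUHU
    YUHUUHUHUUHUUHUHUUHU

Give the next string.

Applying the rule to each of the 20 symbols of YUHUUHUHUUHUUHUHUUHU gives the pieces YU HU U HU HU U HU U HU HU U HU HU U HU U HU HU U HU, which concatenate to the answer.

YUHUUHUHUUHUUHUHUUHUHUUHUUHUHUUHU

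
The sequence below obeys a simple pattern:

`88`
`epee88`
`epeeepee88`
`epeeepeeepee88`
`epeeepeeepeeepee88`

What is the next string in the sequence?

Every step adds epee at the front: s(k+1) = epee·s(k).
So the next term is epee·epeeepeeepeeepee88.

epeeepeeepeeepeeepee88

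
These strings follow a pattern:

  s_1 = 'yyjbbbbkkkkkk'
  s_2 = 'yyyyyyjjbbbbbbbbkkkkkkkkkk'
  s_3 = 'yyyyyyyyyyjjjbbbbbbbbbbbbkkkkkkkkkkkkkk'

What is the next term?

Each string has the form y^{4n-2} j^{n} b^{4n} k^{4n+2} (n = 1, 2, …).
Setting n = 4 gives 14, 4, 16, 18 characters in each block.

yyyyyyyyyyyyyyjjjjbbbbbbbbbbbbbbbbkkkkkkkkkkkkkkkkkk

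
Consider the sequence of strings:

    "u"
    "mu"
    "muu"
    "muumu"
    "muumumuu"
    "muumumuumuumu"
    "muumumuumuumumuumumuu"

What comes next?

This is a Fibonacci-style word recurrence s(k) = s(k−1)·s(k−2): e.g. mu·u = muu.
So term 8 is muumumuumuumumuumumuu·muumumuumuumu.

muumumuumuumumuumumuumuumumuumuumu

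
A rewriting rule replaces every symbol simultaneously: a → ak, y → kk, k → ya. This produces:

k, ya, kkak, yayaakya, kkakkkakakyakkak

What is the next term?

φ(kkakkkakakyakkak) expands symbol-by-symbol to ya ya ak ya ya ya ak ya ak ya kk ak ya ya ak ya; joining the 16 pieces gives the next term.

yayaakyayayaakyaakyakkakyayaakya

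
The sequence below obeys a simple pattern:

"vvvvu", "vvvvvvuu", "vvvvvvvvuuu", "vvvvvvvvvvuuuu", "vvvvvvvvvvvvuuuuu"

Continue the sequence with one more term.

vvvvvvvvvvvvvvuuuuuu

Term n consists of 2n+2 v's, followed by n u's (n = 1, 2, …).
Setting n = 6 gives 14, 6 characters in each block.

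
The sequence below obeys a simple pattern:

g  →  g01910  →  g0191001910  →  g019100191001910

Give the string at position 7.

g019100191001910019100191001910

Each term is the previous one with 01910 appended.
From g019100191001910, 3 further steps: g019100191001910 → g01910019100191001910 → g0191001910019100191001910 → (answer).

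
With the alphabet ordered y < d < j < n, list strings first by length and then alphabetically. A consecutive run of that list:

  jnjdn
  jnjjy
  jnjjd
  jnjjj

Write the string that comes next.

Treat jnjjj as a base-4 numeral over the given alphabet and add one, carrying through any trailing n's.

jnjjn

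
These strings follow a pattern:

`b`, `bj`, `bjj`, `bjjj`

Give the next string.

The strings grow by a fixed suffix j each time.
Applying this once more to bjjj:

bjjjj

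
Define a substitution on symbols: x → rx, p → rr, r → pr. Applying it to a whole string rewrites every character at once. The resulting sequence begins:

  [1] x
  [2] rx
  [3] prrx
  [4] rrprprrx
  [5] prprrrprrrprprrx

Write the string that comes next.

Rewriting the 16 symbols of prprrrprrrprprrx one by one yields rr pr rr pr pr pr rr pr pr pr rr pr rr pr pr rx; concatenated:

rrprrrprprprrrprprprrrprrrprprrx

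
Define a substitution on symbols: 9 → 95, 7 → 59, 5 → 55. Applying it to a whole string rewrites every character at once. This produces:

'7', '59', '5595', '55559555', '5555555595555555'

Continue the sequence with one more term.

55555555555555559555555555555555

Applying the rule to each of the 16 symbols of 5555555595555555 gives the pieces 55 55 55 55 55 55 55 55 95 55 55 55 55 55 55 55, which concatenate to the answer.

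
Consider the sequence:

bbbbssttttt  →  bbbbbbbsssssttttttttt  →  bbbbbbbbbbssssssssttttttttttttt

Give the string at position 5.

bbbbbbbbbbbbbbbbssssssssssssssttttttttttttttttttttt

Term n consists of 3n+1 b's, followed by 3n-1 s's, followed by 4n+1 t's (n = 1, 2, …).
Setting n = 5 gives 16, 14, 21 characters in each block.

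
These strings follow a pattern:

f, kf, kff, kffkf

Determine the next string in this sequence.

Each term (from the third on) is the previous term followed by the one before it: term 3 = kf·f = kff.
So term 5 is kffkf·kff.

kffkfkff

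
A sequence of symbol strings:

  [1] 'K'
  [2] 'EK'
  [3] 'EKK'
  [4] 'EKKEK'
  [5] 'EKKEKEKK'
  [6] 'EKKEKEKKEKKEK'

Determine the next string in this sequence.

EKKEKEKKEKKEKEKKEKEKK

From term 3 onward, concatenate the last term with the second-to-last: EK·K = EKK, EKK·EK = EKKEK, …
So term 7 is EKKEKEKKEKKEK·EKKEKEKK.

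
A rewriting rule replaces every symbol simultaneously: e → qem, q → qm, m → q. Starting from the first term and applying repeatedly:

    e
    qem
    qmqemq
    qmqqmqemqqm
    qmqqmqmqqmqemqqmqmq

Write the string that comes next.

qmqqmqmqqmqqmqmqqmqemqqmqmqqmqqm

Replace each of the 19 characters of qmqqmqmqqmqemqqmqmq in place — qm q qm qm q qm q qm qm q qm qem q qm qm q qm q qm — and concatenate.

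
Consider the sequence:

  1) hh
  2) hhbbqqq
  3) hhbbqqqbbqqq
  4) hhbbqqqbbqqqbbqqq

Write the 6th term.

Each term is the previous one with bbqqq appended.
From hhbbqqqbbqqqbbqqq, 2 further steps: hhbbqqqbbqqqbbqqq → hhbbqqqbbqqqbbqqqbbqqq → (answer).

hhbbqqqbbqqqbbqqqbbqqqbbqqq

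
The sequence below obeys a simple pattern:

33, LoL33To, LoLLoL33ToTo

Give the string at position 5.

Each term wraps the previous one in LoL on the left and To on the right.
From LoLLoL33ToTo, 2 further steps: LoLLoL33ToTo → LoLLoLLoL33ToToTo → (answer).

LoLLoLLoLLoL33ToToToTo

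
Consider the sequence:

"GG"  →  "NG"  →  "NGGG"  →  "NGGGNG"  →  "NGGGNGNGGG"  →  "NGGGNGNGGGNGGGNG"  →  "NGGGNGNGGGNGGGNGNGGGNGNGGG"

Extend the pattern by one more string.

NGGGNGNGGGNGGGNGNGGGNGNGGGNGGGNGNGGGNGGGNG

This is a Fibonacci-style word recurrence s(k) = s(k−1)·s(k−2): e.g. NG·GG = NGGG.
Continuing: NGGGNGNGGGNGGGNGNGGGNGNGGG · NGGGNGNGGGNGGGNG gives term 8.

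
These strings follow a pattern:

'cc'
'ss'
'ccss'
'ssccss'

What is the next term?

This is a Fibonacci-style word recurrence s(k) = s(k−2)·s(k−1): e.g. cc·ss = ccss.
The next term joins ccss and ssccss.

ccssssccss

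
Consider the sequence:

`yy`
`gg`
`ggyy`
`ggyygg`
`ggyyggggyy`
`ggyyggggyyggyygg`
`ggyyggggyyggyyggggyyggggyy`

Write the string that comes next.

This is a Fibonacci-style word recurrence s(k) = s(k−1)·s(k−2): e.g. gg·yy = ggyy.
So term 8 is ggyyggggyyggyyggggyyggggyy·ggyyggggyyggyygg.

ggyyggggyyggyyggggyyggggyyggyyggggyyggyygg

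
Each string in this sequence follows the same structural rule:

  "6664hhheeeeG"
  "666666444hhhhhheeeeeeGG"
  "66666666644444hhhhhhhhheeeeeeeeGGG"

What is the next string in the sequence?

6666666666664444444hhhhhhhhhhhheeeeeeeeeeGGGG

The n-th term is 3n 6's then 2n-1 4's then 3n h's then 2n+2 e's then n G's (n = 1, 2, …).
Setting n = 4 gives 12, 7, 12, 10, 4 characters in each block.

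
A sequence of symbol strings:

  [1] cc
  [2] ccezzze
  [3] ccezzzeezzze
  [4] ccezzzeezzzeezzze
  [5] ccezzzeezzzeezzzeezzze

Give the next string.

Every step adds ezzze to the end: s(k+1) = s(k)·ezzze.
So the next term is ccezzzeezzzeezzzeezzze·ezzze.

ccezzzeezzzeezzzeezzzeezzze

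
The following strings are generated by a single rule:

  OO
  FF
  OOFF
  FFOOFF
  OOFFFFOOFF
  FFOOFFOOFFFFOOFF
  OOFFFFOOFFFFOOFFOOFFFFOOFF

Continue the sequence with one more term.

FFOOFFOOFFFFOOFFOOFFFFOOFFFFOOFFOOFFFFOOFF

From term 3 onward, concatenate the second-to-last term with the last: OO·FF = OOFF, FF·OOFF = FFOOFF, …
So term 8 is FFOOFFOOFFFFOOFF·OOFFFFOOFFFFOOFFOOFFFFOOFF.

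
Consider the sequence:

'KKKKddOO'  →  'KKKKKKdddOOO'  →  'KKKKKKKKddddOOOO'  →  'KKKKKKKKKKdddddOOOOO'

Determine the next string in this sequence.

KKKKKKKKKKKKddddddOOOOOO

Each string has the form K^{2n} d^{n} O^{n}, where the shown terms are n = 2, 3, 4, 5.
At n = 6 the blocks have lengths 12, 6, 6.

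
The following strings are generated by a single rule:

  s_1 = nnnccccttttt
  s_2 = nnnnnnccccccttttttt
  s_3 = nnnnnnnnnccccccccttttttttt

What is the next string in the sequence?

nnnnnnnnnnnnccccccccccttttttttttt

Each string has the form n^{3n} c^{2n+2} t^{2n+3} (n = 1, 2, …).
For the next term, n = 4, so the run lengths are 12, 10, 11.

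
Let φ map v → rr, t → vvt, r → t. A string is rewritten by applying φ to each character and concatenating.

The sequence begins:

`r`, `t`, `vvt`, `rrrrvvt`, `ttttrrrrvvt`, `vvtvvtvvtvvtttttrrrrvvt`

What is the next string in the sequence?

Replace each of the 23 characters of vvtvvtvvtvvtttttrrrrvvt in place — rr rr vvt rr rr vvt rr rr vvt rr rr vvt vvt vvt vvt vvt t t t t rr rr vvt — and concatenate.

rrrrvvtrrrrvvtrrrrvvtrrrrvvtvvtvvtvvtvvtttttrrrrvvt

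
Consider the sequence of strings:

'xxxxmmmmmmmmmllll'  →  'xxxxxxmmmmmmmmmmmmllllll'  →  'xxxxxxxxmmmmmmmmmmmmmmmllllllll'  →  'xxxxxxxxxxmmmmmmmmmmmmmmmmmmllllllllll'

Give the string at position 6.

xxxxxxxxxxxxxxmmmmmmmmmmmmmmmmmmmmmmmmllllllllllllll

Reading off run lengths: x runs 4, 6, 8, 10; m runs 9, 12, 15, 18; l runs 4, 6, 8, 10 — each is linear in n, where the shown terms are n = 2, 3, 4, 5.
At n = 7 the blocks have lengths 14, 24, 14.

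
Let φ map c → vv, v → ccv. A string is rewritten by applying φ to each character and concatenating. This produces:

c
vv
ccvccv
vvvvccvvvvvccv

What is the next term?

φ(vvvvccvvvvvccv) expands symbol-by-symbol to ccv ccv ccv ccv vv vv ccv ccv ccv ccv ccv vv vv ccv; joining the 14 pieces gives the next term.

ccvccvccvccvvvvvccvccvccvccvccvvvvvccv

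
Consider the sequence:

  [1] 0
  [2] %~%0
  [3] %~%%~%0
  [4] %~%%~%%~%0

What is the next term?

%~%%~%%~%%~%0

The strings grow by a fixed prefix %~% each time.
So the next term is %~%·%~%%~%%~%0.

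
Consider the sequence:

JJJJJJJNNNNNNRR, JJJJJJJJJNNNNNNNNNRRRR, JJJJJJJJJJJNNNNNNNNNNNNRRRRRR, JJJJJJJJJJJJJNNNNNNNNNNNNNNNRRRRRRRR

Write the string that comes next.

The n-th term is 2n+3 J's then 3n N's then 2n-2 R's, where the shown terms are n = 2, 3, 4, 5.
Setting n = 6 gives 15, 18, 10 characters in each block.

JJJJJJJJJJJJJJJNNNNNNNNNNNNNNNNNNRRRRRRRRRR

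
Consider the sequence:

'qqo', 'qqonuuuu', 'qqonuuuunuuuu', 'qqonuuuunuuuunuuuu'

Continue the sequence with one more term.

qqonuuuunuuuunuuuunuuuu

Each term is the previous one with nuuuu appended.
One more step from qqonuuuunuuuunuuuu gives the answer.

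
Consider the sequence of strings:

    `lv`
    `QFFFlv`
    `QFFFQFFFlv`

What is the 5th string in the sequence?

QFFFQFFFQFFFQFFFlv

Each term is the previous one with QFFF prepended.
From QFFFQFFFlv, 2 further steps: QFFFQFFFlv → QFFFQFFFQFFFlv → (answer).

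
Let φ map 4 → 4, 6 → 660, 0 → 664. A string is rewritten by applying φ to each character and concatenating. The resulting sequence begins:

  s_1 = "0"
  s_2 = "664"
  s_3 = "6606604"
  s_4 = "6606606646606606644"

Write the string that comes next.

660660664660660664660660466066066466066066466066044

Replace each of the 19 characters of 6606606646606606644 in place — 660 660 664 660 660 664 660 660 4 660 660 664 660 660 664 660 660 4 4 — and concatenate.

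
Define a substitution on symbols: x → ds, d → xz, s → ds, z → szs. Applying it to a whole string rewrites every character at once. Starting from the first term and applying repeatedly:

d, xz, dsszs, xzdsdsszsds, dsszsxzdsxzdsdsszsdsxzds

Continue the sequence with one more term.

Replace each of the 24 characters of dsszsxzdsxzdsdsszsdsxzds in place — xz ds ds szs ds ds szs xz ds ds szs xz ds xz ds ds szs ds xz ds ds szs xz ds — and concatenate.

xzdsdsszsdsdsszsxzdsdsszsxzdsxzdsdsszsdsxzdsdsszsxzds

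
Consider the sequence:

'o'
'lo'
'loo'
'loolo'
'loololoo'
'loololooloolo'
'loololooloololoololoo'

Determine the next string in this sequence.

This is a Fibonacci-style word recurrence s(k) = s(k−1)·s(k−2): e.g. lo·o = loo.
The next term joins loololooloololoololoo and loololooloolo.

loololooloololoololooloololooloolo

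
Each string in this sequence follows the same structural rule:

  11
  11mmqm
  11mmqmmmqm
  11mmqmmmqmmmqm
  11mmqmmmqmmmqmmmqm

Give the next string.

The strings grow by a fixed suffix mmqm each time.
Applying this once more to 11mmqmmmqmmmqmmmqm:

11mmqmmmqmmmqmmmqmmmqm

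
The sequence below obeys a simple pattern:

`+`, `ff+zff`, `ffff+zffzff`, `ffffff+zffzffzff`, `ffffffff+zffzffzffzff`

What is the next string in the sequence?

Each term wraps the previous one in ff on the left and zff on the right.
Applying this once more to ffffffff+zffzffzffzff:

ffffffffff+zffzffzffzffzff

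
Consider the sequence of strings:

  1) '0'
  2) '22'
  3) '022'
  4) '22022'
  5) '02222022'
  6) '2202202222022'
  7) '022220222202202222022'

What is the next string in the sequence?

From term 3 onward, concatenate the second-to-last term with the last: 0·22 = 022, 22·022 = 22022, …
So term 8 is 2202202222022·022220222202202222022.

2202202222022022220222202202222022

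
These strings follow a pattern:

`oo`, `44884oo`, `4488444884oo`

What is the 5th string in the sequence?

44884448844488444884oo

The strings grow by a fixed prefix 44884 each time.
From 4488444884oo, 2 further steps: 4488444884oo → 448844488444884oo → (answer).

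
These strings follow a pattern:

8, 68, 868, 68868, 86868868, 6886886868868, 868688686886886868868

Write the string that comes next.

This is a Fibonacci-style word recurrence s(k) = s(k−2)·s(k−1): e.g. 8·68 = 868.
Continuing: 6886886868868 · 868688686886886868868 gives term 8.

6886886868868868688686886886868868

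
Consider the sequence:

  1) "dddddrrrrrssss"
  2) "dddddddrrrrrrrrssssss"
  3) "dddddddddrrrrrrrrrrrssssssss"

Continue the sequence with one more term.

Each string has the form d^{2n+3} r^{3n+2} s^{2n+2} (n = 1, 2, …).
For the next term, n = 4, so the run lengths are 11, 14, 10.

dddddddddddrrrrrrrrrrrrrrssssssssss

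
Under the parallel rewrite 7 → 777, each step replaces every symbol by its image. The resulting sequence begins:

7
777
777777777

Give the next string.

Expanding 777777777: 7→777, 7→777, 7→777, 7→777, 7→777, 7→777, 7→777, 7→777, 7→777. Concatenated: 777 777 777 777 777 777 777 777 777.

777777777777777777777777777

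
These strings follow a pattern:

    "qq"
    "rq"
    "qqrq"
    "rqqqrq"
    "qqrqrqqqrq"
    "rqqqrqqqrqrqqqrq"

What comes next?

From term 3 onward, concatenate the second-to-last term with the last: qq·rq = qqrq, rq·qqrq = rqqqrq, …
Continuing: qqrqrqqqrq · rqqqrqqqrqrqqqrq gives term 7.

qqrqrqqqrqrqqqrqqqrqrqqqrq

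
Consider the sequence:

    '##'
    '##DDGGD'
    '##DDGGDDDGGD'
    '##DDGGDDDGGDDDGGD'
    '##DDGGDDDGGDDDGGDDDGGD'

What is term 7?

##DDGGDDDGGDDDGGDDDGGDDDGGDDDGGD

The strings grow by a fixed suffix DDGGD each time.
From ##DDGGDDDGGDDDGGDDDGGD, 2 further steps: ##DDGGDDDGGDDDGGDDDGGD → ##DDGGDDDGGDDDGGDDDGGDDDGGD → (answer).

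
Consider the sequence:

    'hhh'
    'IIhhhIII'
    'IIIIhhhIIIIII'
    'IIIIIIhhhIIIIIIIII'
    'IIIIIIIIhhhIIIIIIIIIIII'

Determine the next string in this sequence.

IIIIIIIIIIhhhIIIIIIIIIIIIIII

Every step adds II to the front and III to the end of the previous string.
One more step from IIIIIIIIhhhIIIIIIIIIIII gives the answer.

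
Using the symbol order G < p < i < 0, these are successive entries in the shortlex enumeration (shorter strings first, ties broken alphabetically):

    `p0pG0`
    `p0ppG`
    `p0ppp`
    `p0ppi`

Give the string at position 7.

p0pip

Continuing the enumeration 3 steps past p0ppi: p0ppi → p0pp0 → p0piG → (answer).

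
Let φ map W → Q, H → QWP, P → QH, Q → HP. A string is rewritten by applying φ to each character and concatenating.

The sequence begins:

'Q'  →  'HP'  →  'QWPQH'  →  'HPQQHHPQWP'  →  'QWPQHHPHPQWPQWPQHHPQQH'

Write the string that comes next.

HPQQHHPQWPQWPQHQWPQHHPQQHHPQQHHPQWPQWPQHHPHPQWP

Applying the rule to each of the 22 symbols of QWPQHHPHPQWPQWPQHHPQQH gives the pieces HP Q QH HP QWP QWP QH QWP QH HP Q QH HP Q QH HP QWP QWP QH HP HP QWP, which concatenate to the answer.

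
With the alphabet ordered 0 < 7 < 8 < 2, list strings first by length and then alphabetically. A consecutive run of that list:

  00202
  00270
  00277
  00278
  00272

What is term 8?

Continuing the enumeration 3 steps past 00272: 00272 → 00280 → 00287 → (answer).

00288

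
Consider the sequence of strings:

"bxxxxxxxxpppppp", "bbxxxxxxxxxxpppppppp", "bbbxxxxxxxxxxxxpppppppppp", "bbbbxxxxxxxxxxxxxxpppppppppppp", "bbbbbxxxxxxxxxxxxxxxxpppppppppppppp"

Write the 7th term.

The n-th term is n-2 b's then 2n+2 x's then 2n p's, where the shown terms are n = 3, 4, 5, 6, 7.
At n = 9 the blocks have lengths 7, 20, 18.

bbbbbbbxxxxxxxxxxxxxxxxxxxxpppppppppppppppppp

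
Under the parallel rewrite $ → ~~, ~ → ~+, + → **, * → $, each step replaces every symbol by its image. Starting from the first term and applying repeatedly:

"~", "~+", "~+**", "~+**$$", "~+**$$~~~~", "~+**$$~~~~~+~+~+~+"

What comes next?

Replace each of the 18 characters of ~+**$$~~~~~+~+~+~+ in place — ~+ ** $ $ ~~ ~~ ~+ ~+ ~+ ~+ ~+ ** ~+ ** ~+ ** ~+ ** — and concatenate.

~+**$$~~~~~+~+~+~+~+**~+**~+**~+**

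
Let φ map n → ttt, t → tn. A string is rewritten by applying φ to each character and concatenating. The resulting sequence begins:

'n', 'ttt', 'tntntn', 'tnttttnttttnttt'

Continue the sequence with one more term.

tnttttntntntnttttntntntnttttntntn

Applying the rule to each of the 15 symbols of tnttttnttttnttt gives the pieces tn ttt tn tn tn tn ttt tn tn tn tn ttt tn tn tn, which concatenate to the answer.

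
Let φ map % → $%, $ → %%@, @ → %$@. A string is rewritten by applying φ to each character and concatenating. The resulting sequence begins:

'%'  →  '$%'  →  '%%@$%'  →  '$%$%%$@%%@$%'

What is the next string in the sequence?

Expanding $%$%%$@%%@$%: $→%%@, %→$%, $→%%@, %→$%, %→$%, $→%%@, @→%$@, %→$%, %→$%, @→%$@, $→%%@, %→$%. Concatenated: %%@ $% %%@ $% $% %%@ %$@ $% $% %$@ %%@ $%.

%%@$%%%@$%$%%%@%$@$%$%%$@%%@$%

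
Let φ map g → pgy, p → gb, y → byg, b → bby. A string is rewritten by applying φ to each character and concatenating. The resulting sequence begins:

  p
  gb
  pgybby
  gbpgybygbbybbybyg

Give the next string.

pgybbygbpgybygbbybygpgybbybbybygbbybbybygbbybygpgy

Applying the rule to each of the 17 symbols of gbpgybygbbybbybyg gives the pieces pgy bby gb pgy byg bby byg pgy bby bby byg bby bby byg bby byg pgy, which concatenate to the answer.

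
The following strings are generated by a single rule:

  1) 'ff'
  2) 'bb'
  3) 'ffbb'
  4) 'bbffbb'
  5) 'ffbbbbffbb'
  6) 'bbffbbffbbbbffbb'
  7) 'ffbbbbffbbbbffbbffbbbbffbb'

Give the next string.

Each term (from the third on) is the two preceding terms concatenated in order: term 3 = ff·bb = ffbb.
Continuing: bbffbbffbbbbffbb · ffbbbbffbbbbffbbffbbbbffbb gives term 8.

bbffbbffbbbbffbbffbbbbffbbbbffbbffbbbbffbb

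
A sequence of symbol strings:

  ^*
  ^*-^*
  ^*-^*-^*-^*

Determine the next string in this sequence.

^*-^*-^*-^*-^*-^*-^*-^*

s(k+1) = s(k)·-·s(k) — each term doubles the last with '-' between the halves.
So the next term is two copies of ^*-^*-^*-^* with '-' between the halves.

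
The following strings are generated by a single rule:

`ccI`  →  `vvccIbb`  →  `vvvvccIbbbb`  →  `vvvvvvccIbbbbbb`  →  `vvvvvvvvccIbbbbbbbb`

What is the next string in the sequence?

Every step adds vv to the front and bb to the end of the previous string.
One more step from vvvvvvvvccIbbbbbbbb gives the answer.

vvvvvvvvvvccIbbbbbbbbbb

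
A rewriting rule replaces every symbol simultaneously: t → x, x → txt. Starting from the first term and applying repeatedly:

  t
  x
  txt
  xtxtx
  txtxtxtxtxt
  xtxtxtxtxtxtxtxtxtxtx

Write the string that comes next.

Rewriting the 21 symbols of xtxtxtxtxtxtxtxtxtxtx one by one yields txt x txt x txt x txt x txt x txt x txt x txt x txt x txt x txt; concatenated:

txtxtxtxtxtxtxtxtxtxtxtxtxtxtxtxtxtxtxtxtxt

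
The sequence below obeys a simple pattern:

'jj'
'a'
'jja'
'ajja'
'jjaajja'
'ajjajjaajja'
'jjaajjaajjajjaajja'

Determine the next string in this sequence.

Each term (from the third on) is the two preceding terms concatenated in order: term 3 = jj·a = jja.
The next term joins ajjajjaajja and jjaajjaajjajjaajja.

ajjajjaajjajjaajjaajjajjaajja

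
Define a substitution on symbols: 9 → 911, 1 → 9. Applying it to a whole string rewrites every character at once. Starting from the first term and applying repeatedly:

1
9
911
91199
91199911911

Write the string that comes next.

911999119119119991199

Apply φ to 91199911911 symbol by symbol: 9→911, 1→9, 1→9, 9→911, 9→911, 9→911, 1→9, 1→9, 9→911, 1→9, 1→9; joined: 911 9 9 911 911 911 9 9 911 9 9.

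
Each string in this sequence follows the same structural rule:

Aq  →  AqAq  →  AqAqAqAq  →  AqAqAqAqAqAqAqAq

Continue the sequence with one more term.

AqAqAqAqAqAqAqAqAqAqAqAqAqAqAqAq

s(k+1) = s(k)·s(k) — each term doubles the last.
So the next term is two copies of AqAqAqAqAqAqAqAq.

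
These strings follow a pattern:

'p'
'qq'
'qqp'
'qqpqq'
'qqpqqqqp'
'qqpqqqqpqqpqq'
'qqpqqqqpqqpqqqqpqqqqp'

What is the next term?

This is a Fibonacci-style word recurrence s(k) = s(k−1)·s(k−2): e.g. qq·p = qqp.
Continuing: qqpqqqqpqqpqqqqpqqqqp · qqpqqqqpqqpqq gives term 8.

qqpqqqqpqqpqqqqpqqqqpqqpqqqqpqqpqq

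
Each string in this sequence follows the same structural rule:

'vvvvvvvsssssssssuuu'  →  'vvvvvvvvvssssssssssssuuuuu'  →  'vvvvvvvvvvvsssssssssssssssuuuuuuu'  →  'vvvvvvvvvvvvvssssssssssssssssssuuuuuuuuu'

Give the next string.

vvvvvvvvvvvvvvvsssssssssssssssssssssuuuuuuuuuuu

Each string has the form v^{2n+3} s^{3n+3} u^{2n-1}, where the shown terms are n = 2, 3, 4, 5.
Setting n = 6 gives 15, 21, 11 characters in each block.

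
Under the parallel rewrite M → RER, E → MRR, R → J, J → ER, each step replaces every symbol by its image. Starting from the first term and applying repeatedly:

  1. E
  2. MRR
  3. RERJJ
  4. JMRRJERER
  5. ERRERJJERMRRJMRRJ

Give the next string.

Rewriting the 17 symbols of ERRERJJERMRRJMRRJ one by one yields MRR J J MRR J ER ER MRR J RER J J ER RER J J ER; concatenated:

MRRJJMRRJERERMRRJRERJJERRERJJER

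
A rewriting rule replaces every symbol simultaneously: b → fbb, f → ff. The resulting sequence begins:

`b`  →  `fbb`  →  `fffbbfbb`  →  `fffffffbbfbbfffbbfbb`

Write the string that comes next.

Rewriting the 20 symbols of fffffffbbfbbfffbbfbb one by one yields ff ff ff ff ff ff ff fbb fbb ff fbb fbb ff ff ff fbb fbb ff fbb fbb; concatenated:

fffffffffffffffbbfbbfffbbfbbfffffffbbfbbfffbbfbb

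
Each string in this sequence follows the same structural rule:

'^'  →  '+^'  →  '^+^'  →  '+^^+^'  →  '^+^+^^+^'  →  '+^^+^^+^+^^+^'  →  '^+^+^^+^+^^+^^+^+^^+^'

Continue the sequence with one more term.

+^^+^^+^+^^+^^+^+^^+^+^^+^^+^+^^+^

Each term (from the third on) is the two preceding terms concatenated in order: term 3 = ^·+^ = ^+^.
So term 8 is +^^+^^+^+^^+^·^+^+^^+^+^^+^^+^+^^+^.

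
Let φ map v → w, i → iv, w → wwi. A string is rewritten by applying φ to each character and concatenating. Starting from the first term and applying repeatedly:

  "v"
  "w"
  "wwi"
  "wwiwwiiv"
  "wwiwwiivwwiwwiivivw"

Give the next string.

wwiwwiivwwiwwiivivwwwiwwiivwwiwwiivivwivwwwi

φ(wwiwwiivwwiwwiivivw) expands symbol-by-symbol to wwi wwi iv wwi wwi iv iv w wwi wwi iv wwi wwi iv iv w iv w wwi; joining the 19 pieces gives the next term.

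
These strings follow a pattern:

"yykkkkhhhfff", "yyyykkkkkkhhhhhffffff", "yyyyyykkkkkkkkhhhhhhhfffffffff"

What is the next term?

The n-th term is 2n y's then 2n+2 k's then 2n+1 h's then 3n f's (n = 1, 2, …).
At n = 4 the blocks have lengths 8, 10, 9, 12.

yyyyyyyykkkkkkkkkkhhhhhhhhhffffffffffff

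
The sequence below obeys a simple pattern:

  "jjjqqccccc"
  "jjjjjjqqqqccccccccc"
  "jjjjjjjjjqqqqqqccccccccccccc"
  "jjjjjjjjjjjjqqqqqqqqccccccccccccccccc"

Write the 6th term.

Reading off run lengths: j runs 3, 6, 9, 12; q runs 2, 4, 6, 8; c runs 5, 9, 13, 17 — each is linear in n (n = 1, 2, …).
Setting n = 6 gives 18, 12, 25 characters in each block.

jjjjjjjjjjjjjjjjjjqqqqqqqqqqqqccccccccccccccccccccccccc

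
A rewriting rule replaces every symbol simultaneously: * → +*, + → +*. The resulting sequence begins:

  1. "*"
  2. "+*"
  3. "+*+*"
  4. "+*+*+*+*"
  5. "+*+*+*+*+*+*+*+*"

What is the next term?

φ(+*+*+*+*+*+*+*+*) expands symbol-by-symbol to +* +* +* +* +* +* +* +* +* +* +* +* +* +* +* +*; joining the 16 pieces gives the next term.

+*+*+*+*+*+*+*+*+*+*+*+*+*+*+*+*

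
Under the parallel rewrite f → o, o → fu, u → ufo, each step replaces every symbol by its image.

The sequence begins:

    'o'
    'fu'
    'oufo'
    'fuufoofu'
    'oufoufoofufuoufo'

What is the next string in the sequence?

φ(oufoufoofufuoufo) expands symbol-by-symbol to fu ufo o fu ufo o fu fu o ufo o ufo fu ufo o fu; joining the 16 pieces gives the next term.

fuufoofuufoofufuoufooufofuufoofu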